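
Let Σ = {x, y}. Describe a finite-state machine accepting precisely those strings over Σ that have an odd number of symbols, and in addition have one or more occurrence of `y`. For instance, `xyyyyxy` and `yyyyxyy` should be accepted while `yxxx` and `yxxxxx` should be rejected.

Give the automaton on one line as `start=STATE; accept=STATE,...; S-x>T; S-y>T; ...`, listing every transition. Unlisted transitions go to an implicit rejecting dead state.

Build one automaton per condition and run them in lockstep. The first has 2 states tracking the input length modulo 2; the second has 3 states tracking the count of `y`s, saturating at 2. A product state is a pair (one from each), accepting exactly when both do.
        x   y  
>  q0   q1  q2 
   q1   q0  q3 
 * q2   q3  q4 
   q3   q2  q5 
   q4   q5  q5 
 * q5   q4  q4 
(> = start, * = accepting)

start=q0; accept=q2,q5; q0-x>q1; q0-y>q2; q1-x>q0; q1-y>q3; q2-x>q3; q2-y>q4; q3-x>q2; q3-y>q5; q4-x>q5; q4-y>q5; q5-x>q4; q5-y>q4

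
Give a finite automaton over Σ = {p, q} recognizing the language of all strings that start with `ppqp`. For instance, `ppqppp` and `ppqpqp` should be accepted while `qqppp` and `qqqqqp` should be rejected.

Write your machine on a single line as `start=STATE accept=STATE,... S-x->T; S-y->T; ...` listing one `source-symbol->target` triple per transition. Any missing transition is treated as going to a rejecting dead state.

start=s0; accept=s4; s0-p->s1; s0-q->s5; s1-p->s2; s1-q->s5; s2-p->s5; s2-q->s3; s3-p->s4; s3-q->s5; s4-p->s4; s4-q->s4; s5-p->s5; s5-q->s5

Walk along `ppqp` while the input agrees: from s0 take `p` to s1, and so on. Any deviation drops to the rejecting sink s5. Once s4 is reached the prefix is confirmed and every continuation is accepted.
        p   q  
>  s0   s1  s5 
   s1   s2  s5 
   s2   s5  s3 
   s3   s4  s5 
 * s4   s4  s4 
   s5   s5  s5 
(> = start, * = accepting)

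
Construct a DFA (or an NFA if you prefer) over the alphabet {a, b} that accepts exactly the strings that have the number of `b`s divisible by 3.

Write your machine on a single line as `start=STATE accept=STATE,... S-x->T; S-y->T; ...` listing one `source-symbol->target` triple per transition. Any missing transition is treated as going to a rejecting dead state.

start=q0; accept=q0; q0-a->q0; q0-b->q1; q1-a->q1; q1-b->q2; q2-a->q2; q2-b->q0

The only thing that matters is how many `b`s have appeared, reduced mod 3. Use one state per residue: q0 for 0, …, q2 for 2. Reading `b` moves to the next residue; anything else stays put. q0 is accepting.
3 states suffice.
        a   b  
>* q0   q0  q1 
   q1   q1  q2 
   q2   q2  q0 
(> = start, * = accepting)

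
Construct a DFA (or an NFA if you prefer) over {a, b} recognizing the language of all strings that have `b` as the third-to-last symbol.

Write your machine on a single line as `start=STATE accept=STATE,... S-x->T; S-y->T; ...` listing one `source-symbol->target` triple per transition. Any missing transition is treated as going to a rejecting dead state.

Because acceptance depends on a position counted from the end, the machine has to buffer the most recent 3 symbols. Make each state the string of the last up-to-3 symbols read; on input `x` shift the window left and append `x`. Accept when the buffered window has length 3 and begins with `b`.
15 states suffice.
          a    b  
>  S0     S1   S2 
   S1     S3   S4 
   S2     S5   S6 
   S3     S7   S8 
   S4     S9  S10 
   S5    S11  S12 
   S6    S13  S14 
   S7     S7   S8 
   S8     S9  S10 
   S9    S11  S12 
   S10   S13  S14 
 * S11    S7   S8 
 * S12    S9  S10 
 * S13   S11  S12 
 * S14   S13  S14 
(> = start, * = accepting)

start=S0; accept=S11,S12,S13,S14; S0-a->S1; S0-b->S2; S1-a->S3; S1-b->S4; S2-a->S5; S2-b->S6; S3-a->S7; S3-b->S8; S4-a->S9; S4-b->S10; S5-a->S11; S5-b->S12; S6-a->S13; S6-b->S14; S7-a->S7; S7-b->S8; S8-a->S9; S8-b->S10; S9-a->S11; S9-b->S12; S10-a->S13; S10-b->S14; S11-a->S7; S11-b->S8; S12-a->S9; S12-b->S10; S13-a->S11; S13-b->S12; S14-a->S13; S14-b->S14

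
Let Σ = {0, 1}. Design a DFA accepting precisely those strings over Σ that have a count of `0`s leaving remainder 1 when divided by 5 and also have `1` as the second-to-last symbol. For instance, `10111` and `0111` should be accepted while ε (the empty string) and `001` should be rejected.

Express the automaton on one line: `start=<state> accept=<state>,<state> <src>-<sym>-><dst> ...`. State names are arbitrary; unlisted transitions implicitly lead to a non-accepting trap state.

Build one automaton per condition and run them in lockstep. One (5 states) tracks the count of `0`s modulo 5; the other (7 states) tracks the last 2 symbols read. Each combined state is a pair, one component from each; accept when both components accept. Equivalent product states are then merged.
9 states suffice.
        0   1  
>  q0   q1  q2 
   q1   q3  q4 
   q2   q5  q2 
   q3   q6  q3 
   q4   q3  q7 
 * q5   q3  q4 
   q6   q8  q6 
 * q7   q3  q7 
   q8   q0  q8 
(> = start, * = accepting)

start=q0 accept=q5,q7 q0-0->q1 q0-1->q2 q1-0->q3 q1-1->q4 q2-0->q5 q2-1->q2 q3-0->q6 q3-1->q3 q4-0->q3 q4-1->q7 q5-0->q3 q5-1->q4 q6-0->q8 q6-1->q6 q7-0->q3 q7-1->q7 q8-0->q0 q8-1->q8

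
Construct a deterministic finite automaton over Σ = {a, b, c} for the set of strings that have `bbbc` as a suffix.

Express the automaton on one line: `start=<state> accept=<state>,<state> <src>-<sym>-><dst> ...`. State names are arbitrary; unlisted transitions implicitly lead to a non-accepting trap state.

Let each state record the length of the longest suffix of the input read so far that is also a prefix of `bbbc`. q1 means the last symbol is `b`; q2 means the last 2 symbols are `bb`; q3 means the last 3 symbols are `bbb`; q4 means the last 4 symbols are `bbbc`. Accept only at q4, where the string currently ends in `bbbc`.
5 states suffice.
        a   b   c  
>  q0   q0  q1  q0 
   q1   q0  q2  q0 
   q2   q0  q3  q0 
   q3   q0  q3  q4 
 * q4   q0  q1  q0 
(> = start, * = accepting)

start=q0 accept=q4 q0-a->q0 q0-b->q1 q0-c->q0 q1-a->q0 q1-b->q2 q1-c->q0 q2-a->q0 q2-b->q3 q2-c->q0 q3-a->q0 q3-b->q3 q3-c->q4 q4-a->q0 q4-b->q1 q4-c->q0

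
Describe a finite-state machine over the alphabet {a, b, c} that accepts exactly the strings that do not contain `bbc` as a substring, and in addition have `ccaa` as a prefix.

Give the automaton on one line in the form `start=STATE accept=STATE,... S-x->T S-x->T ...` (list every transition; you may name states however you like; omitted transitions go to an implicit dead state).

start=s0 accept=s5,s6,s7 s0-a->s1 s0-b->s1 s0-c->s2 s1-a->s1 s1-b->s1 s1-c->s1 s2-a->s1 s2-b->s1 s2-c->s3 s3-a->s4 s3-b->s1 s3-c->s1 s4-a->s5 s4-b->s1 s4-c->s1 s5-a->s5 s5-b->s6 s5-c->s5 s6-a->s5 s6-b->s7 s6-c->s5 s7-a->s5 s7-b->s7 s7-c->s1

Run two small machines in parallel and take their product. The first has 4 states tracking partial matches of the forbidden pattern `bbc`; the second has 6 states tracking whether the input so far still matches the prefix `ccaa`. A product state is a pair (one from each), accepting exactly when both do. After merging equivalent states the machine shrinks.
        a   b   c  
>  s0   s1  s1  s2 
   s1   s1  s1  s1 
   s2   s1  s1  s3 
   s3   s4  s1  s1 
   s4   s5  s1  s1 
 * s5   s5  s6  s5 
 * s6   s5  s7  s5 
 * s7   s5  s7  s1 
(> = start, * = accepting)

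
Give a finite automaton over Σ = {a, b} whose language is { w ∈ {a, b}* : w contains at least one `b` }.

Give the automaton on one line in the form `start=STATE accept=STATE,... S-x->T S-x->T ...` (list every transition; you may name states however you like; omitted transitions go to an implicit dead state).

start=q0 accept=q1,q2 q0-a->q0 q0-b->q1 q1-a->q1 q1-b->q2 q2-a->q2 q2-b->q2

Count `b`s, saturating at 2: state q0 means no `b` yet, q1 means one `b` seen, q2 means more than one. Each `b` increments (capped at q2); other symbols loop. Accept from {q1, q2}.
With 3 states:
        a   b  
>  q0   q0  q1 
 * q1   q1  q2 
 * q2   q2  q2 
(> = start, * = accepting)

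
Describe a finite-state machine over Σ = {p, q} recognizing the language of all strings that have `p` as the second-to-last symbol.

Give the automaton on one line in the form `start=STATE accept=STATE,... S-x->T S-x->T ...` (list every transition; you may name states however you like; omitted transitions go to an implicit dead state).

Because acceptance depends on a position counted from the end, the machine has to buffer the most recent 2 symbols. Make each state the string of the last up-to-2 symbols read; on input `x` shift the window left and append `x`. Accept when the buffered window has length 2 and begins with `p`.
7 states suffice.
        p   q  
>  S0   S1  S2 
   S1   S3  S4 
   S2   S5  S6 
 * S3   S3  S4 
 * S4   S5  S6 
   S5   S3  S4 
   S6   S5  S6 
(> = start, * = accepting)

start=S0 accept=S3,S4 S0-p->S1 S0-q->S2 S1-p->S3 S1-q->S4 S2-p->S5 S2-q->S6 S3-p->S3 S3-q->S4 S4-p->S5 S4-q->S6 S5-p->S3 S5-q->S4 S6-p->S5 S6-q->S6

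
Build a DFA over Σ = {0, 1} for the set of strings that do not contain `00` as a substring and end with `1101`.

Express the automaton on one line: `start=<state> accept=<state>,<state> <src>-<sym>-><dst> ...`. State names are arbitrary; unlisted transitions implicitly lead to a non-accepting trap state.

Handle the two conditions separately and then intersect. The first has 3 states tracking partial matches of the forbidden pattern `00`; the second has 5 states tracking how much of the suffix `1101` has currently been matched. A product state is a pair (one from each), accepting exactly when both do. After merging equivalent states the machine shrinks.
With 7 states:
        0   1  
>  s0   s1  s2 
   s1   s3  s2 
   s2   s1  s4 
   s3   s3  s3 
   s4   s5  s4 
   s5   s3  s6 
 * s6   s1  s4 
(> = start, * = accepting)

start=s0 accept=s6 s0-0->s1 s0-1->s2 s1-0->s3 s1-1->s2 s2-0->s1 s2-1->s4 s3-0->s3 s3-1->s3 s4-0->s5 s4-1->s4 s5-0->s3 s5-1->s6 s6-0->s1 s6-1->s4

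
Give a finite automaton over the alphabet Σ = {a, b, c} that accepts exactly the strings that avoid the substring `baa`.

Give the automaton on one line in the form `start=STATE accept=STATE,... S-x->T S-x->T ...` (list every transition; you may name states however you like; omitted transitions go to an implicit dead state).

Track partial matches of the forbidden pattern `baa`. State s3 is a dead state reached once `baa` has occurred; every other state accepts. s0 means no part of `baa` is currently matched.
        a   b   c  
>* s0   s0  s1  s0 
 * s1   s2  s1  s0 
 * s2   s3  s1  s0 
   s3   s3  s3  s3 
(> = start, * = accepting)

start=s0 accept=s0,s1,s2 s0-a->s0 s0-b->s1 s0-c->s0 s1-a->s2 s1-b->s1 s1-c->s0 s2-a->s3 s2-b->s1 s2-c->s0 s3-a->s3 s3-b->s3 s3-c->s3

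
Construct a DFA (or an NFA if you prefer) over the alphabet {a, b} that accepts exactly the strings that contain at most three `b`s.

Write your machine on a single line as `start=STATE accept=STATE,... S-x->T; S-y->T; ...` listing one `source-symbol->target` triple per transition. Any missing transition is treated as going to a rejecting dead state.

start=S0; accept=S0,S1,S2,S3; S0-a->S0; S0-b->S1; S1-a->S1; S1-b->S2; S2-a->S2; S2-b->S3; S3-a->S3; S3-b->S4; S4-a->S4; S4-b->S4

Count `b`s, saturating at 4: states S0 through S3 mean 0 through 3 `b`s seen; S4 means more than 3. Each `b` increments (capped at S4); other symbols loop. Accept from {S0, S1, S2, S3}.
        a   b  
>* S0   S0  S1 
 * S1   S1  S2 
 * S2   S2  S3 
 * S3   S3  S4 
   S4   S4  S4 
(> = start, * = accepting)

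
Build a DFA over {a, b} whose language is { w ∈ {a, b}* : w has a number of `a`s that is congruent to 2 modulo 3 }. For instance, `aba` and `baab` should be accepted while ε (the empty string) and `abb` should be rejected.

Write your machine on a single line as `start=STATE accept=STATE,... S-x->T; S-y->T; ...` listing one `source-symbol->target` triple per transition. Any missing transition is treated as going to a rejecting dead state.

start=q0; accept=q2; q0-a->q1; q0-b->q0; q1-a->q2; q1-b->q1; q2-a->q0; q2-b->q2

The only thing that matters is how many `a`s have appeared, reduced mod 3. Use one state per residue: q0 for 0, …, q2 for 2. Reading `a` moves to the next residue; anything else stays put. q2 is accepting.
A 3-state machine:
        a   b  
>  q0   q1  q0 
   q1   q2  q1 
 * q2   q0  q2 
(> = start, * = accepting)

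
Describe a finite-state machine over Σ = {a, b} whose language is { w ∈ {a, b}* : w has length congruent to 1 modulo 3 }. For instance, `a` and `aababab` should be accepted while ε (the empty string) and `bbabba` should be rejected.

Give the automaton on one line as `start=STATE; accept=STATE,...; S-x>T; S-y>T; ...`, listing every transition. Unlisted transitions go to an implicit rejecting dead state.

start=q0; accept=q1; q0-a>q1; q0-b>q1; q1-a>q2; q1-b>q2; q2-a>q0; q2-b>q0

Count input length modulo 3: every symbol advances one step around the cycle q0 → q1 → q2 → q0. Accept at q1.
        a   b  
>  q0   q1  q1 
 * q1   q2  q2 
   q2   q0  q0 
(> = start, * = accepting)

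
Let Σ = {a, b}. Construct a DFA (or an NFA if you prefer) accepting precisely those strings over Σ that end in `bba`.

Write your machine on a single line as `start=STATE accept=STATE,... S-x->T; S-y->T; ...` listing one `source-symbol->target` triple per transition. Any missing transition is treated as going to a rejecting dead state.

start=q0; accept=q3; q0-a->q0; q0-b->q1; q1-a->q0; q1-b->q2; q2-a->q3; q2-b->q2; q3-a->q0; q3-b->q1

Let each state record the length of the longest suffix of the input read so far that is also a prefix of `bba`. q1 means the last symbol is `b`; q2 means the last 2 symbols are `bb`; q3 means the last 3 symbols are `bba`. Accept only at q3, where the string currently ends in `bba`.
4 states suffice.
        a   b  
>  q0   q0  q1 
   q1   q0  q2 
   q2   q3  q2 
 * q3   q0  q1 
(> = start, * = accepting)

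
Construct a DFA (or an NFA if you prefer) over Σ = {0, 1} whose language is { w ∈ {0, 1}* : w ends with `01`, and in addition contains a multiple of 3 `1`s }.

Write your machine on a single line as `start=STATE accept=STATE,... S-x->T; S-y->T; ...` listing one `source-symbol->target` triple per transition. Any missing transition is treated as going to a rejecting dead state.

Handle the two conditions separately and then intersect. One (3 states) tracks how much of the suffix `01` has currently been matched; the other (3 states) tracks the count of `1`s modulo 3. Each combined state is a pair, one component from each; accept when both components accept.
9 states suffice.
        0   1  
>  q0   q1  q2 
   q1   q1  q3 
   q2   q4  q5 
   q3   q4  q5 
   q4   q4  q6 
   q5   q7  q0 
   q6   q7  q0 
   q7   q7  q8 
 * q8   q1  q2 
(> = start, * = accepting)

start=q0; accept=q8; q0-0->q1; q0-1->q2; q1-0->q1; q1-1->q3; q2-0->q4; q2-1->q5; q3-0->q4; q3-1->q5; q4-0->q4; q4-1->q6; q5-0->q7; q5-1->q0; q6-0->q7; q6-1->q0; q7-0->q7; q7-1->q8; q8-0->q1; q8-1->q2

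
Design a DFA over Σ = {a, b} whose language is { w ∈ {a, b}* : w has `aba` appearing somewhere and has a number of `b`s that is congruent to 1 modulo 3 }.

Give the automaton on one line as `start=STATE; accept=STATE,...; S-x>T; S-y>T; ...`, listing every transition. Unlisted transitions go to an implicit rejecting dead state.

Handle the two conditions separately and then intersect. The first has 4 states tracking whether and how much of `aba` has been seen; the second has 3 states tracking the count of `b`s modulo 3. A product state is a pair (one from each), accepting exactly when both do.
12 states suffice.
          a    b  
>  s0     s1   s2 
   s1     s1   s3 
   s2     s4   s5 
   s3     s6   s5 
   s4     s4   s7 
   s5     s8   s0 
 * s6     s6   s9 
   s7     s9   s0 
   s8     s8  s10 
   s9     s9  s11 
   s10   s11   s2 
   s11   s11   s6 
(> = start, * = accepting)

start=s0; accept=s6; s0-a>s1; s0-b>s2; s1-a>s1; s1-b>s3; s2-a>s4; s2-b>s5; s3-a>s6; s3-b>s5; s4-a>s4; s4-b>s7; s5-a>s8; s5-b>s0; s6-a>s6; s6-b>s9; s7-a>s9; s7-b>s0; s8-a>s8; s8-b>s10; s9-a>s9; s9-b>s11; s10-a>s11; s10-b>s2; s11-a>s11; s11-b>s6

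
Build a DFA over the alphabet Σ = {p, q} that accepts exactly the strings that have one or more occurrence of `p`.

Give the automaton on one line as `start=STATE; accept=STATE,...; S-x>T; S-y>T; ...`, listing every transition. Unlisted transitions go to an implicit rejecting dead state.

start=s0; accept=s1,s2; s0-p>s1; s0-q>s0; s1-p>s2; s1-q>s1; s2-p>s2; s2-q>s2

Only the number of `p`s matters, and only up to 2. Make a chain s0 → s1 → s2 advanced by each `p` (with s2 absorbing); every other symbol self-loops. The accepting set is {s1, s2}.
        p   q  
>  s0   s1  s0 
 * s1   s2  s1 
 * s2   s2  s2 
(> = start, * = accepting)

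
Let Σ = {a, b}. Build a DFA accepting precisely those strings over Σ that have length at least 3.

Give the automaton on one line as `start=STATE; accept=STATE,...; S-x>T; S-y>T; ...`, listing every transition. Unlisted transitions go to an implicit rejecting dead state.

start=S0; accept=S3,S4; S0-a>S1; S0-b>S1; S1-a>S2; S1-b>S2; S2-a>S3; S2-b>S3; S3-a>S4; S3-b>S4; S4-a>S4; S4-b>S4

We only need to distinguish lengths 0, 1, …, 3, and '>3'. Chain S0 → S1 → S2 → S3 → S4 on every symbol, with S4 looping. Accepting states: {S3, S4}.
        a   b  
>  S0   S1  S1 
   S1   S2  S2 
   S2   S3  S3 
 * S3   S4  S4 
 * S4   S4  S4 
(> = start, * = accepting)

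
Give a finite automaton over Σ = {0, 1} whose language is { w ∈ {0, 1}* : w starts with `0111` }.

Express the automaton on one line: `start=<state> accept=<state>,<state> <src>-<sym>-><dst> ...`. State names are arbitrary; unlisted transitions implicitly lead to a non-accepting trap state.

Check the first 4 symbols one by one: A through D record how many have matched `0111` so far; any wrong symbol goes to the dead state F. After all 4 match we enter the accepting sink E.
       0  1 
>  A   B  F 
   B   F  C 
   C   F  D 
   D   F  E 
 * E   E  E 
   F   F  F 
(> = start, * = accepting)

start=A accept=E A-0->B A-1->F B-0->F B-1->C C-0->F C-1->D D-0->F D-1->E E-0->E E-1->E F-0->F F-1->F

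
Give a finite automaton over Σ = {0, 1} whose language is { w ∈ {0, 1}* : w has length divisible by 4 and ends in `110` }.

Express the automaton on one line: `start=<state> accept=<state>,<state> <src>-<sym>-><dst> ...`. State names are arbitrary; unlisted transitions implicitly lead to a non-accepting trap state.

Handle the two conditions separately and then intersect. The first has 4 states tracking the input length modulo 4; the second has 4 states tracking how much of the suffix `110` has currently been matched. A product state is a pair (one from each), accepting exactly when both do. Minimizing collapses redundant product states.
A 7-state machine:
        0   1  
>  s0   s1  s1 
   s1   s2  s3 
   s2   s4  s4 
   s3   s4  s5 
   s4   s0  s0 
   s5   s6  s0 
 * s6   s1  s1 
(> = start, * = accepting)

start=s0 accept=s6 s0-0->s1 s0-1->s1 s1-0->s2 s1-1->s3 s2-0->s4 s2-1->s4 s3-0->s4 s3-1->s5 s4-0->s0 s4-1->s0 s5-0->s6 s5-1->s0 s6-0->s1 s6-1->s1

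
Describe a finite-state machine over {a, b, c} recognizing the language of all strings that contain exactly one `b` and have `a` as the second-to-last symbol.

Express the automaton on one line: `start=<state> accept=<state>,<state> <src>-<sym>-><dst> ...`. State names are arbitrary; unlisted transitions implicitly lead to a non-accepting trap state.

start=q0 accept=q3,q6 q0-a->q1 q0-b->q2 q0-c->q0 q1-a->q1 q1-b->q3 q1-c->q0 q2-a->q4 q2-b->q5 q2-c->q2 q3-a->q4 q3-b->q5 q3-c->q2 q4-a->q6 q4-b->q5 q4-c->q3 q5-a->q5 q5-b->q5 q5-c->q5 q6-a->q6 q6-b->q5 q6-c->q3

Run two small machines in parallel and take their product. The first has 3 states tracking the count of `b`s, saturating at 2; the second has 13 states tracking the last 2 symbols read. A product state is a pair (one from each), accepting exactly when both do. Minimizing collapses redundant product states.
With 7 states:
        a   b   c  
>  q0   q1  q2  q0 
   q1   q1  q3  q0 
   q2   q4  q5  q2 
 * q3   q4  q5  q2 
   q4   q6  q5  q3 
   q5   q5  q5  q5 
 * q6   q6  q5  q3 
(> = start, * = accepting)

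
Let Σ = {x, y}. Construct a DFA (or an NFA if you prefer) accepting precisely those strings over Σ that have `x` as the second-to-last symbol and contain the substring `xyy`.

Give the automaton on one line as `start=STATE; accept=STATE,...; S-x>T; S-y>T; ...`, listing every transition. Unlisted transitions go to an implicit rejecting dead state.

start=q0; accept=q9,q10; q0-x>q1; q0-y>q2; q1-x>q3; q1-y>q4; q2-x>q5; q2-y>q6; q3-x>q3; q3-y>q4; q4-x>q5; q4-y>q7; q5-x>q3; q5-y>q4; q6-x>q5; q6-y>q6; q7-x>q8; q7-y>q7; q8-x>q9; q8-y>q10; q9-x>q9; q9-y>q10; q10-x>q8; q10-y>q7

Handle the two conditions separately and then intersect. The first has 7 states tracking the last 2 symbols read; the second has 4 states tracking whether and how much of `xyy` has been seen. A product state is a pair (one from each), accepting exactly when both do.
11 states suffice.
          x    y  
>  q0     q1   q2 
   q1     q3   q4 
   q2     q5   q6 
   q3     q3   q4 
   q4     q5   q7 
   q5     q3   q4 
   q6     q5   q6 
   q7     q8   q7 
   q8     q9  q10 
 * q9     q9  q10 
 * q10    q8   q7 
(> = start, * = accepting)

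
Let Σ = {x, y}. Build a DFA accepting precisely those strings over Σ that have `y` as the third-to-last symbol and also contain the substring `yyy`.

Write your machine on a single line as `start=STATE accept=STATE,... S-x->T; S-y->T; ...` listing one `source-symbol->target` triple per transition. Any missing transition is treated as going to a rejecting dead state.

start=s0; accept=s3,s4,s5,s6; s0-x->s0; s0-y->s1; s1-x->s0; s1-y->s2; s2-x->s0; s2-y->s3; s3-x->s4; s3-y->s3; s4-x->s5; s4-y->s6; s5-x->s7; s5-y->s8; s6-x->s9; s6-y->s10; s7-x->s7; s7-y->s8; s8-x->s9; s8-y->s10; s9-x->s5; s9-y->s6; s10-x->s4; s10-y->s3

Handle the two conditions separately and then intersect. The first has 15 states tracking the last 3 symbols read; the second has 4 states tracking whether and how much of `yyy` has been seen. A product state is a pair (one from each), accepting exactly when both do. After merging equivalent states the machine shrinks.
With 11 states:
          x    y  
>  s0     s0   s1 
   s1     s0   s2 
   s2     s0   s3 
 * s3     s4   s3 
 * s4     s5   s6 
 * s5     s7   s8 
 * s6     s9  s10 
   s7     s7   s8 
   s8     s9  s10 
   s9     s5   s6 
   s10    s4   s3 
(> = start, * = accepting)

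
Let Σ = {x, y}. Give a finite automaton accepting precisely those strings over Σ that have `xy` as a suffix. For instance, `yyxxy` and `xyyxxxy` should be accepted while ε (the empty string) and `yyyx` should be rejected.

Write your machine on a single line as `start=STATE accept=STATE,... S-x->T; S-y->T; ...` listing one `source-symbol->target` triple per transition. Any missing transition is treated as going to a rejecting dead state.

start=q0; accept=q2; q0-x->q1; q0-y->q0; q1-x->q1; q1-y->q2; q2-x->q1; q2-y->q0

Remember how much of `xy` the current input suffix matches. State q0 means no match yet; q1 means the last symbol is `x`; q2 means the last 2 symbols are `xy`. Only q2 accepts. On a mismatch, fall back to the longest proper suffix that is still a prefix of `xy`.
3 states suffice.
        x   y  
>  q0   q1  q0 
   q1   q1  q2 
 * q2   q1  q0 
(> = start, * = accepting)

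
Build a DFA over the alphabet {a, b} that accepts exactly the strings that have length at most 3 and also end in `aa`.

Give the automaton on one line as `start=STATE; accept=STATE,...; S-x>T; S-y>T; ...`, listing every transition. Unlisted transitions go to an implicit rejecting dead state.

Build one automaton per condition and run them in lockstep. One (5 states) tracks the input length, saturating at 4; the other (3 states) tracks how much of the suffix `aa` has currently been matched. Each combined state is a pair, one component from each; accept when both components accept.
12 states suffice.
          a    b  
>  s0     s1   s2 
   s1     s3   s4 
   s2     s5   s4 
 * s3     s6   s7 
   s4     s8   s7 
   s5     s6   s7 
 * s6     s9  s10 
   s7    s11  s10 
   s8     s9  s10 
   s9     s9  s10 
   s10   s11  s10 
   s11    s9  s10 
(> = start, * = accepting)

start=s0; accept=s3,s6; s0-a>s1; s0-b>s2; s1-a>s3; s1-b>s4; s2-a>s5; s2-b>s4; s3-a>s6; s3-b>s7; s4-a>s8; s4-b>s7; s5-a>s6; s5-b>s7; s6-a>s9; s6-b>s10; s7-a>s11; s7-b>s10; s8-a>s9; s8-b>s10; s9-a>s9; s9-b>s10; s10-a>s11; s10-b>s10; s11-a>s9; s11-b>s10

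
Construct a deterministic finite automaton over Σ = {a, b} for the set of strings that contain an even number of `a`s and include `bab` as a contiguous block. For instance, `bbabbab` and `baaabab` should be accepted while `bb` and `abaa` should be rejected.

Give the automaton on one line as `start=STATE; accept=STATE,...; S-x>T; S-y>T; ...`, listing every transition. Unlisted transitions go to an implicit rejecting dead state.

start=q0; accept=q7; q0-a>q1; q0-b>q2; q1-a>q0; q1-b>q3; q2-a>q4; q2-b>q2; q3-a>q5; q3-b>q3; q4-a>q0; q4-b>q6; q5-a>q1; q5-b>q7; q6-a>q7; q6-b>q6; q7-a>q6; q7-b>q7

Handle the two conditions separately and then intersect. One (2 states) tracks the count of `a`s modulo 2; the other (4 states) tracks whether and how much of `bab` has been seen. Each combined state is a pair, one component from each; accept when both components accept.
An 8-state machine:
        a   b  
>  q0   q1  q2 
   q1   q0  q3 
   q2   q4  q2 
   q3   q5  q3 
   q4   q0  q6 
   q5   q1  q7 
   q6   q7  q6 
 * q7   q6  q7 
(> = start, * = accepting)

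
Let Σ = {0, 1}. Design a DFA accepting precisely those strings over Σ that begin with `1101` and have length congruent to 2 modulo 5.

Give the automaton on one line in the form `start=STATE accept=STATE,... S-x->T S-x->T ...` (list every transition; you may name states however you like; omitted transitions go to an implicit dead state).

start=S0 accept=S12 S0-0->S1 S0-1->S2 S1-0->S3 S1-1->S3 S2-0->S3 S2-1->S4 S3-0->S5 S3-1->S5 S4-0->S6 S4-1->S5 S5-0->S7 S5-1->S7 S6-0->S7 S6-1->S8 S7-0->S9 S7-1->S9 S8-0->S10 S8-1->S10 S9-0->S1 S9-1->S1 S10-0->S11 S10-1->S11 S11-0->S12 S11-1->S12 S12-0->S13 S12-1->S13 S13-0->S8 S13-1->S8

Handle the two conditions separately and then intersect. One (6 states) tracks whether the input so far still matches the prefix `1101`; the other (5 states) tracks the input length modulo 5. Each combined state is a pair, one component from each; accept when both components accept.
          0    1  
>  S0     S1   S2 
   S1     S3   S3 
   S2     S3   S4 
   S3     S5   S5 
   S4     S6   S5 
   S5     S7   S7 
   S6     S7   S8 
   S7     S9   S9 
   S8    S10  S10 
   S9     S1   S1 
   S10   S11  S11 
   S11   S12  S12 
 * S12   S13  S13 
   S13    S8   S8 
(> = start, * = accepting)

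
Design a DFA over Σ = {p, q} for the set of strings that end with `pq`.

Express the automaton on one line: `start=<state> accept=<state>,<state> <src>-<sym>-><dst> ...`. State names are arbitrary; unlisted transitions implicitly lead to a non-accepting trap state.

start=A accept=C A-p->B A-q->A B-p->B B-q->C C-p->B C-q->A

Remember how much of `pq` the current input suffix matches. State A means no match yet; B means the last symbol is `p`; C means the last 2 symbols are `pq`. Only C accepts. On a mismatch, fall back to the longest proper suffix that is still a prefix of `pq`.
With 3 states:
       p  q 
>  A   B  A 
   B   B  C 
 * C   B  A 
(> = start, * = accepting)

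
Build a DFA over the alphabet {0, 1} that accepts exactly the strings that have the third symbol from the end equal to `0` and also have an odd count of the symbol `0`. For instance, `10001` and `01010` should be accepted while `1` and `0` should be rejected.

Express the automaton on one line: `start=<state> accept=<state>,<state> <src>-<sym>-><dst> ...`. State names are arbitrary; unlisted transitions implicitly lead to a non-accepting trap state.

Build one automaton per condition and run them in lockstep. The first has 15 states tracking the last 3 symbols read; the second has 2 states tracking the count of `0`s modulo 2. A product state is a pair (one from each), accepting exactly when both do.
With 23 states:
          0    1  
>  q0     q1   q2 
   q1     q3   q4 
   q2     q5   q6 
   q3     q7   q8 
   q4     q9  q10 
   q5    q11  q12 
   q6    q13  q14 
 * q7    q15  q16 
   q8    q17  q18 
   q9    q19  q20 
 * q10   q21  q22 
   q11    q7   q8 
   q12    q9  q10 
   q13   q11  q12 
   q14   q13  q14 
   q15    q7   q8 
 * q16    q9  q10 
 * q17   q11  q12 
   q18   q13  q14 
   q19   q15  q16 
   q20   q17  q18 
   q21   q19  q20 
   q22   q21  q22 
(> = start, * = accepting)

start=q0 accept=q7,q10,q16,q17 q0-0->q1 q0-1->q2 q1-0->q3 q1-1->q4 q2-0->q5 q2-1->q6 q3-0->q7 q3-1->q8 q4-0->q9 q4-1->q10 q5-0->q11 q5-1->q12 q6-0->q13 q6-1->q14 q7-0->q15 q7-1->q16 q8-0->q17 q8-1->q18 q9-0->q19 q9-1->q20 q10-0->q21 q10-1->q22 q11-0->q7 q11-1->q8 q12-0->q9 q12-1->q10 q13-0->q11 q13-1->q12 q14-0->q13 q14-1->q14 q15-0->q7 q15-1->q8 q16-0->q9 q16-1->q10 q17-0->q11 q17-1->q12 q18-0->q13 q18-1->q14 q19-0->q15 q19-1->q16 q20-0->q17 q20-1->q18 q21-0->q19 q21-1->q20 q22-0->q21 q22-1->q22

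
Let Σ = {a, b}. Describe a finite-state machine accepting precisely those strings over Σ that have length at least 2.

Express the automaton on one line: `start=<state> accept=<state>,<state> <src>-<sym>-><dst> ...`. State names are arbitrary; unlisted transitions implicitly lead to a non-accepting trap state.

We only need to distinguish lengths 0, 1, …, 2, and '>2'. Chain S0 → S1 → S2 → S3 on every symbol, with S3 looping. Accepting states: {S2, S3}.
4 states suffice.
        a   b  
>  S0   S1  S1 
   S1   S2  S2 
 * S2   S3  S3 
 * S3   S3  S3 
(> = start, * = accepting)

start=S0 accept=S2,S3 S0-a->S1 S0-b->S1 S1-a->S2 S1-b->S2 S2-a->S3 S2-b->S3 S3-a->S3 S3-b->S3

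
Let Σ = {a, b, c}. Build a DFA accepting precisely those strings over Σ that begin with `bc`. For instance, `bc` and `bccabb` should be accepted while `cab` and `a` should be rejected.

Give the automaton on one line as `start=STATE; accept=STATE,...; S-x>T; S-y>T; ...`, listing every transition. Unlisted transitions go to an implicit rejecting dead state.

Walk along `bc` while the input agrees: from q0 take `b` to q1, and so on. Any deviation drops to the rejecting sink q3. Once q2 is reached the prefix is confirmed and every continuation is accepted.
4 states suffice.
        a   b   c  
>  q0   q3  q1  q3 
   q1   q3  q3  q2 
 * q2   q2  q2  q2 
   q3   q3  q3  q3 
(> = start, * = accepting)

start=q0; accept=q2; q0-a>q3; q0-b>q1; q0-c>q3; q1-a>q3; q1-b>q3; q1-c>q2; q2-a>q2; q2-b>q2; q2-c>q2; q3-a>q3; q3-b>q3; q3-c>q3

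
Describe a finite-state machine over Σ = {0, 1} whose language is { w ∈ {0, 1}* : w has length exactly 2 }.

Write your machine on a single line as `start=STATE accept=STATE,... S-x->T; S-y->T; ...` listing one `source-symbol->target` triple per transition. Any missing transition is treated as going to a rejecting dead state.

We only need to distinguish lengths 0, 1, …, 2, and '>2'. Chain A → B → C → D on every symbol, with D looping. Accepting states: {C}.
With 4 states:
       0  1 
>  A   B  B 
   B   C  C 
 * C   D  D 
   D   D  D 
(> = start, * = accepting)

start=A; accept=C; A-0->B; A-1->B; B-0->C; B-1->C; C-0->D; C-1->D; D-0->D; D-1->D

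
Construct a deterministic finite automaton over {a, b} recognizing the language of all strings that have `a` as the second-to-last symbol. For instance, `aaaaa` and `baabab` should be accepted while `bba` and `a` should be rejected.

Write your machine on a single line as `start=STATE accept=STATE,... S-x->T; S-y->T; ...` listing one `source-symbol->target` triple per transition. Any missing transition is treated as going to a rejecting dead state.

A DFA must remember the last 2 symbols (since which symbol is second-to-last isn't known until the input ends). Use one state per possible window of the last ≤2 symbols; accept from those whose window starts with `a`.
A 7-state machine:
        a   b  
>  q0   q1  q2 
   q1   q3  q4 
   q2   q5  q6 
 * q3   q3  q4 
 * q4   q5  q6 
   q5   q3  q4 
   q6   q5  q6 
(> = start, * = accepting)

start=q0; accept=q3,q4; q0-a->q1; q0-b->q2; q1-a->q3; q1-b->q4; q2-a->q5; q2-b->q6; q3-a->q3; q3-b->q4; q4-a->q5; q4-b->q6; q5-a->q3; q5-b->q4; q6-a->q5; q6-b->q6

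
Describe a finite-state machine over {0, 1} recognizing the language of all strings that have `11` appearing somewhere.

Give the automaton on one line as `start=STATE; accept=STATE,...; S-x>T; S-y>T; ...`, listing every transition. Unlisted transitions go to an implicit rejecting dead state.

States q0..q1 record the length of the longest prefix of `11` that matches the current input suffix. Reaching q2 means `11` has been seen, and we stay there forever. Accept from q2.
A 3-state machine:
        0   1  
>  q0   q0  q1 
   q1   q0  q2 
 * q2   q2  q2 
(> = start, * = accepting)

start=q0; accept=q2; q0-0>q0; q0-1>q1; q1-0>q0; q1-1>q2; q2-0>q2; q2-1>q2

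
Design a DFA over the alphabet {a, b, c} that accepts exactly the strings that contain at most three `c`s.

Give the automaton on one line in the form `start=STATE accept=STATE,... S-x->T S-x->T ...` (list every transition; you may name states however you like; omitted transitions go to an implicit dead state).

start=s0 accept=s0,s1,s2,s3 s0-a->s0 s0-b->s0 s0-c->s1 s1-a->s1 s1-b->s1 s1-c->s2 s2-a->s2 s2-b->s2 s2-c->s3 s3-a->s3 s3-b->s3 s3-c->s4 s4-a->s4 s4-b->s4 s4-c->s4

Count `c`s, saturating at 4: states s0 through s3 mean 0 through 3 `c`s seen; s4 means more than 3. Each `c` increments (capped at s4); other symbols loop. Accept from {s0, s1, s2, s3}.
With 5 states:
        a   b   c  
>* s0   s0  s0  s1 
 * s1   s1  s1  s2 
 * s2   s2  s2  s3 
 * s3   s3  s3  s4 
   s4   s4  s4  s4 
(> = start, * = accepting)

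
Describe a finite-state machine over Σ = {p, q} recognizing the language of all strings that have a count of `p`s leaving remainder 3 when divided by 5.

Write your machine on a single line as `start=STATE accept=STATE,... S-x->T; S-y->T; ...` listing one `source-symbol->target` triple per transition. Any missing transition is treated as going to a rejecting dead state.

The only thing that matters is how many `p`s have appeared, reduced mod 5. Use one state per residue: s0 for 0, …, s4 for 4. Reading `p` moves to the next residue; anything else stays put. s3 is accepting.
5 states suffice.
        p   q  
>  s0   s1  s0 
   s1   s2  s1 
   s2   s3  s2 
 * s3   s4  s3 
   s4   s0  s4 
(> = start, * = accepting)

start=s0; accept=s3; s0-p->s1; s0-q->s0; s1-p->s2; s1-q->s1; s2-p->s3; s2-q->s2; s3-p->s4; s3-q->s3; s4-p->s0; s4-q->s4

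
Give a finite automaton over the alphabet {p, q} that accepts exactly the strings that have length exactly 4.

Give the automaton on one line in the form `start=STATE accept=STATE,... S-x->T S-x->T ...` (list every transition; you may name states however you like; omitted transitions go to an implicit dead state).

start=A accept=E A-p->B A-q->B B-p->C B-q->C C-p->D C-q->D D-p->E D-q->E E-p->F E-q->F F-p->F F-q->F

We only need to distinguish lengths 0, 1, …, 4, and '>4'. Chain A → B → C → D → E → F on every symbol, with F looping. Accepting states: {E}.
A 6-state machine:
       p  q 
>  A   B  B 
   B   C  C 
   C   D  D 
   D   E  E 
 * E   F  F 
   F   F  F 
(> = start, * = accepting)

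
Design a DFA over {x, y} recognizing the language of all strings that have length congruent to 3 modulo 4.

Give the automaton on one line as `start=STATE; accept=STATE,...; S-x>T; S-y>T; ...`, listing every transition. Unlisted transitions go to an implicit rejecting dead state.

Count input length modulo 4: every symbol advances one step around the cycle q0 → q1 → q2 → q3 → q0. Accept at q3.
A 4-state machine:
        x   y  
>  q0   q1  q1 
   q1   q2  q2 
   q2   q3  q3 
 * q3   q0  q0 
(> = start, * = accepting)

start=q0; accept=q3; q0-x>q1; q0-y>q1; q1-x>q2; q1-y>q2; q2-x>q3; q2-y>q3; q3-x>q0; q3-y>q0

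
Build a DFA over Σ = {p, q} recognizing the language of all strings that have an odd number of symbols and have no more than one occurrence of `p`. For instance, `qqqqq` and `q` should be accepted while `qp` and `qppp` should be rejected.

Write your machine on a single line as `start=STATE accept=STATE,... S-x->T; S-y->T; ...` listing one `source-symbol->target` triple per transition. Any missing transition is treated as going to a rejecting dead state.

Build one automaton per condition and run them in lockstep. One (2 states) tracks the input length modulo 2; the other (3 states) tracks the count of `p`s, saturating at 2. Each combined state is a pair, one component from each; accept when both components accept. After merging equivalent states the machine shrinks.
With 5 states:
        p   q  
>  s0   s1  s2 
 * s1   s3  s4 
 * s2   s4  s0 
   s3   s3  s3 
   s4   s3  s1 
(> = start, * = accepting)

start=s0; accept=s1,s2; s0-p->s1; s0-q->s2; s1-p->s3; s1-q->s4; s2-p->s4; s2-q->s0; s3-p->s3; s3-q->s3; s4-p->s3; s4-q->s1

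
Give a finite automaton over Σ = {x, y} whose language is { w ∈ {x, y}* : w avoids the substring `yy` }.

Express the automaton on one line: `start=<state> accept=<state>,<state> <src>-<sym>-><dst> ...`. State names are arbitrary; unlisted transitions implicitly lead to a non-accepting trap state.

start=s0 accept=s0,s1 s0-x->s0 s0-y->s1 s1-x->s0 s1-y->s2 s2-x->s2 s2-y->s2

Track partial matches of the forbidden pattern `yy`. State s2 is a dead state reached once `yy` has occurred; every other state accepts. s0 means no part of `yy` is currently matched.
3 states suffice.
        x   y  
>* s0   s0  s1 
 * s1   s0  s2 
   s2   s2  s2 
(> = start, * = accepting)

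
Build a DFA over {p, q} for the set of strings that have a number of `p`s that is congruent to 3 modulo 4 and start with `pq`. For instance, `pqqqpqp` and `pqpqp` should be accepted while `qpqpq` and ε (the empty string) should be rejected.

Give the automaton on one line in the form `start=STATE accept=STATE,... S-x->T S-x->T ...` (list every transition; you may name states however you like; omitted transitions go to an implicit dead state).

start=A accept=F A-p->B A-q->C B-p->C B-q->D C-p->C C-q->C D-p->E D-q->D E-p->F E-q->E F-p->G F-q->F G-p->D G-q->G

Build one automaton per condition and run them in lockstep. The first has 4 states tracking the count of `p`s modulo 4; the second has 4 states tracking whether the input so far still matches the prefix `pq`. A product state is a pair (one from each), accepting exactly when both do. Equivalent product states are then merged.
A 7-state machine:
       p  q 
>  A   B  C 
   B   C  D 
   C   C  C 
   D   E  D 
   E   F  E 
 * F   G  F 
   G   D  G 
(> = start, * = accepting)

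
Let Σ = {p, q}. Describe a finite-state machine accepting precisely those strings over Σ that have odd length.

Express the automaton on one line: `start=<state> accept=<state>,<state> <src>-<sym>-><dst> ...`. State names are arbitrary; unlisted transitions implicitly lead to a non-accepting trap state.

start=S0 accept=S1 S0-p->S1 S0-q->S1 S1-p->S0 S1-q->S0

Only the length mod 2 matters, so use a 2-cycle: from any state, every input symbol moves to the next state, wrapping S1 back to S0. Mark S1 accepting.
With 2 states:
        p   q  
>  S0   S1  S1 
 * S1   S0  S0 
(> = start, * = accepting)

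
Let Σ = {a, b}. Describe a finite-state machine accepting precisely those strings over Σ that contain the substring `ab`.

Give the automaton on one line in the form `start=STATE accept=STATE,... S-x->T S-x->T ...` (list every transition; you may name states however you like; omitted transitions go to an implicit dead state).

States s0..s1 record the length of the longest prefix of `ab` that matches the current input suffix. Reaching s2 means `ab` has been seen, and we stay there forever. Accept from s2.
        a   b  
>  s0   s1  s0 
   s1   s1  s2 
 * s2   s2  s2 
(> = start, * = accepting)

start=s0 accept=s2 s0-a->s1 s0-b->s0 s1-a->s1 s1-b->s2 s2-a->s2 s2-b->s2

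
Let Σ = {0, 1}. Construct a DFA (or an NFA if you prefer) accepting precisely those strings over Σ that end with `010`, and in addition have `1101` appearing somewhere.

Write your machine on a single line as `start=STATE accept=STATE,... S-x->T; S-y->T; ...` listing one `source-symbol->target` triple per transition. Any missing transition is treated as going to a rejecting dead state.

Handle the two conditions separately and then intersect. One (4 states) tracks how much of the suffix `010` has currently been matched; the other (5 states) tracks whether and how much of `1101` has been seen. Each combined state is a pair, one component from each; accept when both components accept. After merging equivalent states the machine shrinks.
       0  1 
>  A   A  B 
   B   A  C 
   C   D  C 
   D   A  E 
   E   F  G 
 * F   H  E 
   G   H  G 
   H   H  E 
(> = start, * = accepting)

start=A; accept=F; A-0->A; A-1->B; B-0->A; B-1->C; C-0->D; C-1->C; D-0->A; D-1->E; E-0->F; E-1->G; F-0->H; F-1->E; G-0->H; G-1->G; H-0->H; H-1->E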